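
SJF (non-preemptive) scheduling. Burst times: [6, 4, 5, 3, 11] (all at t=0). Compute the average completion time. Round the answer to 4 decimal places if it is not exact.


SJF order (ascending): [3, 4, 5, 6, 11]
Completion times:
  Job 1: burst=3, C=3
  Job 2: burst=4, C=7
  Job 3: burst=5, C=12
  Job 4: burst=6, C=18
  Job 5: burst=11, C=29
Average completion = 69/5 = 13.8

13.8


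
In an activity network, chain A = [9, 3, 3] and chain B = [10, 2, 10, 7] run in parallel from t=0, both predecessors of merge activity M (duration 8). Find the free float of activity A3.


ES(A3) = sum of predecessors on chain A = 12
EF(A3) = ES + duration = 12 + 3 = 15
Successor of A3 is M. ES(M) = max(sum(A), sum(B)) = max(15, 29) = 29
Free float = ES(successor) - EF(current) = 29 - 15 = 14

14


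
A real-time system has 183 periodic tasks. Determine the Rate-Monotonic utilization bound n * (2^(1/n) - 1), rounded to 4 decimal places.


Compute 2^(1/183) = 1.0037948719
Subtract 1: 1.0037948719 - 1 = 0.0037948719
Multiply by n: 183 * 0.0037948719 = 0.6944615577
Round to 4 dp: 0.6945

0.6945


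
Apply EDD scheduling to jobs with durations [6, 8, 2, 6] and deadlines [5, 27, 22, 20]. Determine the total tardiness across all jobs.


Sort by due date (EDD order): [(6, 5), (6, 20), (2, 22), (8, 27)]
Compute completion times and tardiness:
  Job 1: p=6, d=5, C=6, tardiness=max(0,6-5)=1
  Job 2: p=6, d=20, C=12, tardiness=max(0,12-20)=0
  Job 3: p=2, d=22, C=14, tardiness=max(0,14-22)=0
  Job 4: p=8, d=27, C=22, tardiness=max(0,22-27)=0
Total tardiness = 1

1


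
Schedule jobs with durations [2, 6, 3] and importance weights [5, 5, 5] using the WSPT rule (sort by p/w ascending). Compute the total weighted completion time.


Compute p/w ratios and sort ascending (WSPT): [(2, 5), (3, 5), (6, 5)]
Compute weighted completion times:
  Job (p=2,w=5): C=2, w*C=5*2=10
  Job (p=3,w=5): C=5, w*C=5*5=25
  Job (p=6,w=5): C=11, w*C=5*11=55
Total weighted completion time = 90

90


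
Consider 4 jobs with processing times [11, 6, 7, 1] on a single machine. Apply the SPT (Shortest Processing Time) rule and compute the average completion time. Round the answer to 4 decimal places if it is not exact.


Sort jobs by processing time (SPT order): [1, 6, 7, 11]
Compute completion times sequentially:
  Job 1: processing = 1, completes at 1
  Job 2: processing = 6, completes at 7
  Job 3: processing = 7, completes at 14
  Job 4: processing = 11, completes at 25
Sum of completion times = 47
Average completion time = 47/4 = 11.75

11.75


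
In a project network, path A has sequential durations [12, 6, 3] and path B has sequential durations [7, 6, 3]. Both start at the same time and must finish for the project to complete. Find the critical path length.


Path A total = 12 + 6 + 3 = 21
Path B total = 7 + 6 + 3 = 16
Critical path = longest path = max(21, 16) = 21

21


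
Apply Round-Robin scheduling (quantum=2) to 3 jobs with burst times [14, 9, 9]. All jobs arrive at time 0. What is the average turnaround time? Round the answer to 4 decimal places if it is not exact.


Time quantum = 2
Execution trace:
  J1 runs 2 units, time = 2
  J2 runs 2 units, time = 4
  J3 runs 2 units, time = 6
  J1 runs 2 units, time = 8
  J2 runs 2 units, time = 10
  J3 runs 2 units, time = 12
  J1 runs 2 units, time = 14
  J2 runs 2 units, time = 16
  J3 runs 2 units, time = 18
  J1 runs 2 units, time = 20
  J2 runs 2 units, time = 22
  J3 runs 2 units, time = 24
  J1 runs 2 units, time = 26
  J2 runs 1 units, time = 27
  J3 runs 1 units, time = 28
  J1 runs 2 units, time = 30
  J1 runs 2 units, time = 32
Finish times: [32, 27, 28]
Average turnaround = 87/3 = 29.0

29.0


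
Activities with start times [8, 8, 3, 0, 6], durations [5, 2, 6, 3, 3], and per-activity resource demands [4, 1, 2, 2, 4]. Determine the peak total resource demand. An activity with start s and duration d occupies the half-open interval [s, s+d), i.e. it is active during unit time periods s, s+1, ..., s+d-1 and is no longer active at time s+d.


Each activity i is active on [start_i, start_i + duration_i).
Compute total resource usage per time slot:
  t=0: active resources = [2], total = 2
  t=1: active resources = [2], total = 2
  t=2: active resources = [2], total = 2
  t=3: active resources = [2], total = 2
  t=4: active resources = [2], total = 2
  t=5: active resources = [2], total = 2
  t=6: active resources = [2, 4], total = 6
  t=7: active resources = [2, 4], total = 6
  t=8: active resources = [4, 1, 2, 4], total = 11
  t=9: active resources = [4, 1], total = 5
  t=10: active resources = [4], total = 4
  t=11: active resources = [4], total = 4
  t=12: active resources = [4], total = 4
Peak resource demand = 11

11


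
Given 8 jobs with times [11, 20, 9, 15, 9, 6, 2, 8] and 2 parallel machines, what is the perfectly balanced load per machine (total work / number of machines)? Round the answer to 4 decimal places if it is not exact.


Total processing time = 11 + 20 + 9 + 15 + 9 + 6 + 2 + 8 = 80
Number of machines = 2
Ideal balanced load = 80 / 2 = 40.0

40.0


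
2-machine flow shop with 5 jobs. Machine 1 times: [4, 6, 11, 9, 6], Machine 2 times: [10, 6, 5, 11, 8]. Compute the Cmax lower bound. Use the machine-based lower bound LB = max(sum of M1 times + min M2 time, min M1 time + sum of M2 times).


LB1 = sum(M1 times) + min(M2 times) = 36 + 5 = 41
LB2 = min(M1 times) + sum(M2 times) = 4 + 40 = 44
Lower bound = max(LB1, LB2) = max(41, 44) = 44

44


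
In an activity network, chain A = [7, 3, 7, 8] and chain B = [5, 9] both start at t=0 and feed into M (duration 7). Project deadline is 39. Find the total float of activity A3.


Forward pass: ES(A3) = sum of predecessors on chain A = 10
EF = ES + duration = 10 + 7 = 17
Backward pass: LF(M) = deadline = 39; LS(M) = 39 - 7 = 32
LF(A3) = LS(M) - sum(successors on chain A) = 32 - 8 = 24
LS = LF - duration = 24 - 7 = 17
Total float = LS - ES = 17 - 10 = 7

7


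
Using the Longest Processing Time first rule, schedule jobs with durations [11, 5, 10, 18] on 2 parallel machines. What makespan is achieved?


Sort jobs in decreasing order (LPT): [18, 11, 10, 5]
Assign each job to the least loaded machine:
  Machine 1: jobs [18, 5], load = 23
  Machine 2: jobs [11, 10], load = 21
Makespan = max load = 23

23


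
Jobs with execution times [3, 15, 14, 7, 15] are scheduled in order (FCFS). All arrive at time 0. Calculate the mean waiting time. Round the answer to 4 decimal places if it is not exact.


FCFS order (as given): [3, 15, 14, 7, 15]
Waiting times:
  Job 1: wait = 0
  Job 2: wait = 3
  Job 3: wait = 18
  Job 4: wait = 32
  Job 5: wait = 39
Sum of waiting times = 92
Average waiting time = 92/5 = 18.4

18.4


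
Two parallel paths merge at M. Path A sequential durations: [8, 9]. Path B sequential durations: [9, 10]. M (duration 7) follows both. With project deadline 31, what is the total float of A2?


Forward pass: ES(A2) = sum of predecessors on chain A = 8
EF = ES + duration = 8 + 9 = 17
Backward pass: LF(M) = deadline = 31; LS(M) = 31 - 7 = 24
LF(A2) = LS(M) - sum(successors on chain A) = 24 - 0 = 24
LS = LF - duration = 24 - 9 = 15
Total float = LS - ES = 15 - 8 = 7

7


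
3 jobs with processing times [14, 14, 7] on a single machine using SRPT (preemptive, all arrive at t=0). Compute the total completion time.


Since all jobs arrive at t=0, SRPT equals SPT ordering.
SPT order: [7, 14, 14]
Completion times:
  Job 1: p=7, C=7
  Job 2: p=14, C=21
  Job 3: p=14, C=35
Total completion time = 7 + 21 + 35 = 63

63


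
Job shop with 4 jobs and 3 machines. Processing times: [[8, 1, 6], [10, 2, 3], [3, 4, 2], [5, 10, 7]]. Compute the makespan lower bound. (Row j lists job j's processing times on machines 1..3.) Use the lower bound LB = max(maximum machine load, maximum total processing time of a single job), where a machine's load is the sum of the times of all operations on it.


Machine loads:
  Machine 1: 8 + 10 + 3 + 5 = 26
  Machine 2: 1 + 2 + 4 + 10 = 17
  Machine 3: 6 + 3 + 2 + 7 = 18
Max machine load = 26
Job totals:
  Job 1: 15
  Job 2: 15
  Job 3: 9
  Job 4: 22
Max job total = 22
Lower bound = max(26, 22) = 26

26


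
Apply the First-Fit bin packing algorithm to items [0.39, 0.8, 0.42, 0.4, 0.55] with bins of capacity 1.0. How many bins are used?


Place items sequentially using First-Fit:
  Item 0.39 -> new Bin 1
  Item 0.8 -> new Bin 2
  Item 0.42 -> Bin 1 (now 0.81)
  Item 0.4 -> new Bin 3
  Item 0.55 -> Bin 3 (now 0.95)
Total bins used = 3

3


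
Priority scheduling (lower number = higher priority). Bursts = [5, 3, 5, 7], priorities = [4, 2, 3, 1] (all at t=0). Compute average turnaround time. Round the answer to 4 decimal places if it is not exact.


Sort by priority (ascending = highest first):
Order: [(1, 7), (2, 3), (3, 5), (4, 5)]
Completion times:
  Priority 1, burst=7, C=7
  Priority 2, burst=3, C=10
  Priority 3, burst=5, C=15
  Priority 4, burst=5, C=20
Average turnaround = 52/4 = 13.0

13.0


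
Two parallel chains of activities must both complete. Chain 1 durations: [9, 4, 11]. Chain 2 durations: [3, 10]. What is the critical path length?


Path A total = 9 + 4 + 11 = 24
Path B total = 3 + 10 = 13
Critical path = longest path = max(24, 13) = 24

24


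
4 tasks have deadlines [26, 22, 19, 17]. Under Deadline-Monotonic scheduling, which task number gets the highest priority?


Sort tasks by relative deadline (ascending):
  Task 4: deadline = 17
  Task 3: deadline = 19
  Task 2: deadline = 22
  Task 1: deadline = 26
Priority order (highest first): [4, 3, 2, 1]
Highest priority task = 4

4


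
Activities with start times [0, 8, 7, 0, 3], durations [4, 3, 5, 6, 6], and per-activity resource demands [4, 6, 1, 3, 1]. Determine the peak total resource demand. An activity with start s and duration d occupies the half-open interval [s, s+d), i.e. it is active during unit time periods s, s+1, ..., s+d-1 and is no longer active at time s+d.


Each activity i is active on [start_i, start_i + duration_i).
Compute total resource usage per time slot:
  t=0: active resources = [4, 3], total = 7
  t=1: active resources = [4, 3], total = 7
  t=2: active resources = [4, 3], total = 7
  t=3: active resources = [4, 3, 1], total = 8
  t=4: active resources = [3, 1], total = 4
  t=5: active resources = [3, 1], total = 4
  t=6: active resources = [1], total = 1
  t=7: active resources = [1, 1], total = 2
  t=8: active resources = [6, 1, 1], total = 8
  t=9: active resources = [6, 1], total = 7
  t=10: active resources = [6, 1], total = 7
  t=11: active resources = [1], total = 1
Peak resource demand = 8

8


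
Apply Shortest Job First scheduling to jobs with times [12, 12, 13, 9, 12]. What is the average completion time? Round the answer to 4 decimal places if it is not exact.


SJF order (ascending): [9, 12, 12, 12, 13]
Completion times:
  Job 1: burst=9, C=9
  Job 2: burst=12, C=21
  Job 3: burst=12, C=33
  Job 4: burst=12, C=45
  Job 5: burst=13, C=58
Average completion = 166/5 = 33.2

33.2


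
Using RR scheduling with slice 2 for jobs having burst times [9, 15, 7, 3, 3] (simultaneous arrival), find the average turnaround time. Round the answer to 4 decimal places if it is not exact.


Time quantum = 2
Execution trace:
  J1 runs 2 units, time = 2
  J2 runs 2 units, time = 4
  J3 runs 2 units, time = 6
  J4 runs 2 units, time = 8
  J5 runs 2 units, time = 10
  J1 runs 2 units, time = 12
  J2 runs 2 units, time = 14
  J3 runs 2 units, time = 16
  J4 runs 1 units, time = 17
  J5 runs 1 units, time = 18
  J1 runs 2 units, time = 20
  J2 runs 2 units, time = 22
  J3 runs 2 units, time = 24
  J1 runs 2 units, time = 26
  J2 runs 2 units, time = 28
  J3 runs 1 units, time = 29
  J1 runs 1 units, time = 30
  J2 runs 2 units, time = 32
  J2 runs 2 units, time = 34
  J2 runs 2 units, time = 36
  J2 runs 1 units, time = 37
Finish times: [30, 37, 29, 17, 18]
Average turnaround = 131/5 = 26.2

26.2


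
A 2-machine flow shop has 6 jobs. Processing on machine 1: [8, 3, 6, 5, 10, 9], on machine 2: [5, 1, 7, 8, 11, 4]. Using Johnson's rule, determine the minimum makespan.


Apply Johnson's rule:
  Group 1 (a <= b): [(4, 5, 8), (3, 6, 7), (5, 10, 11)]
  Group 2 (a > b): [(1, 8, 5), (6, 9, 4), (2, 3, 1)]
Optimal job order: [4, 3, 5, 1, 6, 2]
Schedule:
  Job 4: M1 done at 5, M2 done at 13
  Job 3: M1 done at 11, M2 done at 20
  Job 5: M1 done at 21, M2 done at 32
  Job 1: M1 done at 29, M2 done at 37
  Job 6: M1 done at 38, M2 done at 42
  Job 2: M1 done at 41, M2 done at 43
Makespan = 43

43


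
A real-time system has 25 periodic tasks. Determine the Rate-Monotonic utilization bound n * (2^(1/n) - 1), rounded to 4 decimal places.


Compute 2^(1/25) = 1.0281138267
Subtract 1: 1.0281138267 - 1 = 0.0281138267
Multiply by n: 25 * 0.0281138267 = 0.7028456675
Round to 4 dp: 0.7028

0.7028


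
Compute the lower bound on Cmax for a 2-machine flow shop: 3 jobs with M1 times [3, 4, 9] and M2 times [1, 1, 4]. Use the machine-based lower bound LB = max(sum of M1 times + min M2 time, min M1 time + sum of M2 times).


LB1 = sum(M1 times) + min(M2 times) = 16 + 1 = 17
LB2 = min(M1 times) + sum(M2 times) = 3 + 6 = 9
Lower bound = max(LB1, LB2) = max(17, 9) = 17

17


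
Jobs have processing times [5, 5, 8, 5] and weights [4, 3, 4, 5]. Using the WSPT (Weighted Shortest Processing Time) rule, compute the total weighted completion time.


Compute p/w ratios and sort ascending (WSPT): [(5, 5), (5, 4), (5, 3), (8, 4)]
Compute weighted completion times:
  Job (p=5,w=5): C=5, w*C=5*5=25
  Job (p=5,w=4): C=10, w*C=4*10=40
  Job (p=5,w=3): C=15, w*C=3*15=45
  Job (p=8,w=4): C=23, w*C=4*23=92
Total weighted completion time = 202

202


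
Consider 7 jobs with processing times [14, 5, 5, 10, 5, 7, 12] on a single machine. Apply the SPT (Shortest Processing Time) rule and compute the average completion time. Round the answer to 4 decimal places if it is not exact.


Sort jobs by processing time (SPT order): [5, 5, 5, 7, 10, 12, 14]
Compute completion times sequentially:
  Job 1: processing = 5, completes at 5
  Job 2: processing = 5, completes at 10
  Job 3: processing = 5, completes at 15
  Job 4: processing = 7, completes at 22
  Job 5: processing = 10, completes at 32
  Job 6: processing = 12, completes at 44
  Job 7: processing = 14, completes at 58
Sum of completion times = 186
Average completion time = 186/7 = 26.5714

26.5714


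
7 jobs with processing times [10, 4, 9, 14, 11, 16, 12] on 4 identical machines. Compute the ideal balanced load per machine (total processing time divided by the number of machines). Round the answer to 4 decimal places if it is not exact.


Total processing time = 10 + 4 + 9 + 14 + 11 + 16 + 12 = 76
Number of machines = 4
Ideal balanced load = 76 / 4 = 19.0

19.0


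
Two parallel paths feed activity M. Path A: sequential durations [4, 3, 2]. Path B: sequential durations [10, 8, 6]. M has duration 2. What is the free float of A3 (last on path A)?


ES(A3) = sum of predecessors on chain A = 7
EF(A3) = ES + duration = 7 + 2 = 9
Successor of A3 is M. ES(M) = max(sum(A), sum(B)) = max(9, 24) = 24
Free float = ES(successor) - EF(current) = 24 - 9 = 15

15


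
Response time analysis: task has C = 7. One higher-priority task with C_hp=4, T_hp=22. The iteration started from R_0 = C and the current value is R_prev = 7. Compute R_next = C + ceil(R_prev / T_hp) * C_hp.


R_next = C + ceil(R_prev / T_hp) * C_hp
ceil(7 / 22) = ceil(0.3182) = 1
Interference = 1 * 4 = 4
R_next = 7 + 4 = 11

11


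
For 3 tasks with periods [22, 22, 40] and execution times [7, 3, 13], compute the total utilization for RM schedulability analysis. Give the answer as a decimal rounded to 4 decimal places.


Compute individual utilizations (exact fractions):
  Task 1: C/T = 7/22 (approx. 0.3182)
  Task 2: C/T = 3/22 (approx. 0.1364)
  Task 3: C/T = 13/40 (approx. 0.325)
Total utilization U = 7/22 + 3/22 + 13/40 = 343/440
Rounded to 4 decimal places: U = 0.7795
RM (Liu & Layland) bound for 3 tasks = 0.779763; compare with U = 343/440 (approx. 0.779545)
U <= bound, so schedulable by RM sufficient condition.

0.7795


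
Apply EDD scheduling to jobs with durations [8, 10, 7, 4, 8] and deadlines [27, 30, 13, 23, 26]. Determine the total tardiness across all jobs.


Sort by due date (EDD order): [(7, 13), (4, 23), (8, 26), (8, 27), (10, 30)]
Compute completion times and tardiness:
  Job 1: p=7, d=13, C=7, tardiness=max(0,7-13)=0
  Job 2: p=4, d=23, C=11, tardiness=max(0,11-23)=0
  Job 3: p=8, d=26, C=19, tardiness=max(0,19-26)=0
  Job 4: p=8, d=27, C=27, tardiness=max(0,27-27)=0
  Job 5: p=10, d=30, C=37, tardiness=max(0,37-30)=7
Total tardiness = 7

7


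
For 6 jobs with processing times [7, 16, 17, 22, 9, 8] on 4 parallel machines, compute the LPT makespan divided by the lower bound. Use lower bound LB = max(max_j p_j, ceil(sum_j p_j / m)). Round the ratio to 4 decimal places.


LPT order: [22, 17, 16, 9, 8, 7]
Machine loads after assignment: [22, 17, 23, 17]
LPT makespan = 23
Lower bound = max(max_job, ceil(total/4)) = max(22, 20) = 22
Ratio = 23 / 22 = 1.0455

1.0455


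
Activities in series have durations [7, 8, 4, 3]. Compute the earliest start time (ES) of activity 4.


Activity 4 starts after activities 1 through 3 complete.
Predecessor durations: [7, 8, 4]
ES = 7 + 8 + 4 = 19

19


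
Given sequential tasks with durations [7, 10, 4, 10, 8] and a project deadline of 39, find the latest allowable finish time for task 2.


LF(activity 2) = deadline - sum of successor durations
Successors: activities 3 through 5 with durations [4, 10, 8]
Sum of successor durations = 22
LF = 39 - 22 = 17

17


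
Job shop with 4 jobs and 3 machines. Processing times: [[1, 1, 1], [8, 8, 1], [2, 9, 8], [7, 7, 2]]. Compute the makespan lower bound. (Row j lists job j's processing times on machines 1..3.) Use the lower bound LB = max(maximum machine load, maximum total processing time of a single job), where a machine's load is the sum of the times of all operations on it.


Machine loads:
  Machine 1: 1 + 8 + 2 + 7 = 18
  Machine 2: 1 + 8 + 9 + 7 = 25
  Machine 3: 1 + 1 + 8 + 2 = 12
Max machine load = 25
Job totals:
  Job 1: 3
  Job 2: 17
  Job 3: 19
  Job 4: 16
Max job total = 19
Lower bound = max(25, 19) = 25

25


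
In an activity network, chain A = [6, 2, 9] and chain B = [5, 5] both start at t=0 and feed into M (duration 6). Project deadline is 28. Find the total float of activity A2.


Forward pass: ES(A2) = sum of predecessors on chain A = 6
EF = ES + duration = 6 + 2 = 8
Backward pass: LF(M) = deadline = 28; LS(M) = 28 - 6 = 22
LF(A2) = LS(M) - sum(successors on chain A) = 22 - 9 = 13
LS = LF - duration = 13 - 2 = 11
Total float = LS - ES = 11 - 6 = 5

5


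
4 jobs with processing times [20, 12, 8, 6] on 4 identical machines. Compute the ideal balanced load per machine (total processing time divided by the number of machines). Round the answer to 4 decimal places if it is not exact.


Total processing time = 20 + 12 + 8 + 6 = 46
Number of machines = 4
Ideal balanced load = 46 / 4 = 11.5

11.5


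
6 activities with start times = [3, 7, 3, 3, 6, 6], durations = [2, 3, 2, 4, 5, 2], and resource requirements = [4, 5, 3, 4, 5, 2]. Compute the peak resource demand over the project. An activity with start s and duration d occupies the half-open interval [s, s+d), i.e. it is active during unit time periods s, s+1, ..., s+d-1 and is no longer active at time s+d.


Each activity i is active on [start_i, start_i + duration_i).
Compute total resource usage per time slot:
  t=0: active resources = [], total = 0
  t=1: active resources = [], total = 0
  t=2: active resources = [], total = 0
  t=3: active resources = [4, 3, 4], total = 11
  t=4: active resources = [4, 3, 4], total = 11
  t=5: active resources = [4], total = 4
  t=6: active resources = [4, 5, 2], total = 11
  t=7: active resources = [5, 5, 2], total = 12
  t=8: active resources = [5, 5], total = 10
  t=9: active resources = [5, 5], total = 10
  t=10: active resources = [5], total = 5
Peak resource demand = 12

12


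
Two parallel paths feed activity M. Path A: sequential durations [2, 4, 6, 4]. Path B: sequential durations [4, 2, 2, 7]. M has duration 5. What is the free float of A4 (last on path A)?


ES(A4) = sum of predecessors on chain A = 12
EF(A4) = ES + duration = 12 + 4 = 16
Successor of A4 is M. ES(M) = max(sum(A), sum(B)) = max(16, 15) = 16
Free float = ES(successor) - EF(current) = 16 - 16 = 0

0


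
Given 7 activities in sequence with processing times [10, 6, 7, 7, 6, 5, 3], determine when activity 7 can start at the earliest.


Activity 7 starts after activities 1 through 6 complete.
Predecessor durations: [10, 6, 7, 7, 6, 5]
ES = 10 + 6 + 7 + 7 + 6 + 5 = 41

41


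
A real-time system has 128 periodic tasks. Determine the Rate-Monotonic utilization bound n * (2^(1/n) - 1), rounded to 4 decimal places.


Compute 2^(1/128) = 1.0054299011
Subtract 1: 1.0054299011 - 1 = 0.0054299011
Multiply by n: 128 * 0.0054299011 = 0.6950273408
Round to 4 dp: 0.6950

0.6950


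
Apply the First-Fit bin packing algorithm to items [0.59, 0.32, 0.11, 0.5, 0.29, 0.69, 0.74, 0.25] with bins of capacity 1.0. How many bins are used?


Place items sequentially using First-Fit:
  Item 0.59 -> new Bin 1
  Item 0.32 -> Bin 1 (now 0.91)
  Item 0.11 -> new Bin 2
  Item 0.5 -> Bin 2 (now 0.61)
  Item 0.29 -> Bin 2 (now 0.9)
  Item 0.69 -> new Bin 3
  Item 0.74 -> new Bin 4
  Item 0.25 -> Bin 3 (now 0.94)
Total bins used = 4

4


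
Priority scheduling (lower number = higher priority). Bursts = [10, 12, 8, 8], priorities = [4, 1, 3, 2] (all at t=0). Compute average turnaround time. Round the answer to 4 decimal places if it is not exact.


Sort by priority (ascending = highest first):
Order: [(1, 12), (2, 8), (3, 8), (4, 10)]
Completion times:
  Priority 1, burst=12, C=12
  Priority 2, burst=8, C=20
  Priority 3, burst=8, C=28
  Priority 4, burst=10, C=38
Average turnaround = 98/4 = 24.5

24.5


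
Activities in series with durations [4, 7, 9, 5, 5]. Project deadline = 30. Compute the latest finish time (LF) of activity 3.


LF(activity 3) = deadline - sum of successor durations
Successors: activities 4 through 5 with durations [5, 5]
Sum of successor durations = 10
LF = 30 - 10 = 20

20


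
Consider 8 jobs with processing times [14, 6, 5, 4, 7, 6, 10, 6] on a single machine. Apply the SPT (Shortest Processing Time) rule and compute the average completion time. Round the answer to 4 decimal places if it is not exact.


Sort jobs by processing time (SPT order): [4, 5, 6, 6, 6, 7, 10, 14]
Compute completion times sequentially:
  Job 1: processing = 4, completes at 4
  Job 2: processing = 5, completes at 9
  Job 3: processing = 6, completes at 15
  Job 4: processing = 6, completes at 21
  Job 5: processing = 6, completes at 27
  Job 6: processing = 7, completes at 34
  Job 7: processing = 10, completes at 44
  Job 8: processing = 14, completes at 58
Sum of completion times = 212
Average completion time = 212/8 = 26.5

26.5


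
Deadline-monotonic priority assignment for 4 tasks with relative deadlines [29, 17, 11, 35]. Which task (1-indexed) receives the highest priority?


Sort tasks by relative deadline (ascending):
  Task 3: deadline = 11
  Task 2: deadline = 17
  Task 1: deadline = 29
  Task 4: deadline = 35
Priority order (highest first): [3, 2, 1, 4]
Highest priority task = 3

3


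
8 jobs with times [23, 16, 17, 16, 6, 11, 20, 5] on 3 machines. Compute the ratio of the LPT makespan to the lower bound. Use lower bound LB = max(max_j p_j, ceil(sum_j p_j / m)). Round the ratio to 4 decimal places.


LPT order: [23, 20, 17, 16, 16, 11, 6, 5]
Machine loads after assignment: [39, 36, 39]
LPT makespan = 39
Lower bound = max(max_job, ceil(total/3)) = max(23, 38) = 38
Ratio = 39 / 38 = 1.0263

1.0263


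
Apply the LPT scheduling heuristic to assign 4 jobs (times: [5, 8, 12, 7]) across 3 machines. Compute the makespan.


Sort jobs in decreasing order (LPT): [12, 8, 7, 5]
Assign each job to the least loaded machine:
  Machine 1: jobs [12], load = 12
  Machine 2: jobs [8], load = 8
  Machine 3: jobs [7, 5], load = 12
Makespan = max load = 12

12


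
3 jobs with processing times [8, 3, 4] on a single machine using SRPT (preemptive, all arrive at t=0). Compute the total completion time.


Since all jobs arrive at t=0, SRPT equals SPT ordering.
SPT order: [3, 4, 8]
Completion times:
  Job 1: p=3, C=3
  Job 2: p=4, C=7
  Job 3: p=8, C=15
Total completion time = 3 + 7 + 15 = 25

25


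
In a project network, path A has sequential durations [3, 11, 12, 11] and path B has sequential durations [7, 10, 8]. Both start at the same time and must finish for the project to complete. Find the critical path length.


Path A total = 3 + 11 + 12 + 11 = 37
Path B total = 7 + 10 + 8 = 25
Critical path = longest path = max(37, 25) = 37

37


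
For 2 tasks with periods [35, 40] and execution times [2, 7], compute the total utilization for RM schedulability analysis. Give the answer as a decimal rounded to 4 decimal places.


Compute individual utilizations (exact fractions):
  Task 1: C/T = 2/35 (approx. 0.0571)
  Task 2: C/T = 7/40 (approx. 0.175)
Total utilization U = 2/35 + 7/40 = 13/56
Rounded to 4 decimal places: U = 0.2321
RM (Liu & Layland) bound for 2 tasks = 0.828427; compare with U = 13/56 (approx. 0.232143)
U <= bound, so schedulable by RM sufficient condition.

0.2321


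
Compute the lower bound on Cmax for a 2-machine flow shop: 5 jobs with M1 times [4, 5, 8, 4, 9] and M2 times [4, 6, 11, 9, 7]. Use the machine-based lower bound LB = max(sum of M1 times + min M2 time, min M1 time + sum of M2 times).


LB1 = sum(M1 times) + min(M2 times) = 30 + 4 = 34
LB2 = min(M1 times) + sum(M2 times) = 4 + 37 = 41
Lower bound = max(LB1, LB2) = max(34, 41) = 41

41


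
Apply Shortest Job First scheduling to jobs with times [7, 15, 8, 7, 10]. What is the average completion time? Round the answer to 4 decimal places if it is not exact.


SJF order (ascending): [7, 7, 8, 10, 15]
Completion times:
  Job 1: burst=7, C=7
  Job 2: burst=7, C=14
  Job 3: burst=8, C=22
  Job 4: burst=10, C=32
  Job 5: burst=15, C=47
Average completion = 122/5 = 24.4

24.4


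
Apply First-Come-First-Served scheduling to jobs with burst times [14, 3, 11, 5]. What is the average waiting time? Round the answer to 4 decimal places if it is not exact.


FCFS order (as given): [14, 3, 11, 5]
Waiting times:
  Job 1: wait = 0
  Job 2: wait = 14
  Job 3: wait = 17
  Job 4: wait = 28
Sum of waiting times = 59
Average waiting time = 59/4 = 14.75

14.75


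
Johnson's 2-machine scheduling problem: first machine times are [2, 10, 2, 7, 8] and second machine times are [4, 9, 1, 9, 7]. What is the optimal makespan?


Apply Johnson's rule:
  Group 1 (a <= b): [(1, 2, 4), (4, 7, 9)]
  Group 2 (a > b): [(2, 10, 9), (5, 8, 7), (3, 2, 1)]
Optimal job order: [1, 4, 2, 5, 3]
Schedule:
  Job 1: M1 done at 2, M2 done at 6
  Job 4: M1 done at 9, M2 done at 18
  Job 2: M1 done at 19, M2 done at 28
  Job 5: M1 done at 27, M2 done at 35
  Job 3: M1 done at 29, M2 done at 36
Makespan = 36

36


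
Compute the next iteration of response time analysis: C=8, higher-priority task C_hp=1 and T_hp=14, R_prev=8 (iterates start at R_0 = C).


R_next = C + ceil(R_prev / T_hp) * C_hp
ceil(8 / 14) = ceil(0.5714) = 1
Interference = 1 * 1 = 1
R_next = 8 + 1 = 9

9


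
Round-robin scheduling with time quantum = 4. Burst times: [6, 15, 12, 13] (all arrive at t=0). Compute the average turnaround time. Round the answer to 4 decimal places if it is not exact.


Time quantum = 4
Execution trace:
  J1 runs 4 units, time = 4
  J2 runs 4 units, time = 8
  J3 runs 4 units, time = 12
  J4 runs 4 units, time = 16
  J1 runs 2 units, time = 18
  J2 runs 4 units, time = 22
  J3 runs 4 units, time = 26
  J4 runs 4 units, time = 30
  J2 runs 4 units, time = 34
  J3 runs 4 units, time = 38
  J4 runs 4 units, time = 42
  J2 runs 3 units, time = 45
  J4 runs 1 units, time = 46
Finish times: [18, 45, 38, 46]
Average turnaround = 147/4 = 36.75

36.75


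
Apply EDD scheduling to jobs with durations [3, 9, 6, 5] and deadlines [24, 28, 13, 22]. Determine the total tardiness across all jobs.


Sort by due date (EDD order): [(6, 13), (5, 22), (3, 24), (9, 28)]
Compute completion times and tardiness:
  Job 1: p=6, d=13, C=6, tardiness=max(0,6-13)=0
  Job 2: p=5, d=22, C=11, tardiness=max(0,11-22)=0
  Job 3: p=3, d=24, C=14, tardiness=max(0,14-24)=0
  Job 4: p=9, d=28, C=23, tardiness=max(0,23-28)=0
Total tardiness = 0

0


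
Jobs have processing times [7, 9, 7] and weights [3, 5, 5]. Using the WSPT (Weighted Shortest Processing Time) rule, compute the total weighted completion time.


Compute p/w ratios and sort ascending (WSPT): [(7, 5), (9, 5), (7, 3)]
Compute weighted completion times:
  Job (p=7,w=5): C=7, w*C=5*7=35
  Job (p=9,w=5): C=16, w*C=5*16=80
  Job (p=7,w=3): C=23, w*C=3*23=69
Total weighted completion time = 184

184


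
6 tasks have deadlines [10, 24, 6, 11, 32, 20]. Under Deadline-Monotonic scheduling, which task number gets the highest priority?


Sort tasks by relative deadline (ascending):
  Task 3: deadline = 6
  Task 1: deadline = 10
  Task 4: deadline = 11
  Task 6: deadline = 20
  Task 2: deadline = 24
  Task 5: deadline = 32
Priority order (highest first): [3, 1, 4, 6, 2, 5]
Highest priority task = 3

3


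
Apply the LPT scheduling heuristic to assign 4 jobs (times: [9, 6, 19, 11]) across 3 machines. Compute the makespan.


Sort jobs in decreasing order (LPT): [19, 11, 9, 6]
Assign each job to the least loaded machine:
  Machine 1: jobs [19], load = 19
  Machine 2: jobs [11], load = 11
  Machine 3: jobs [9, 6], load = 15
Makespan = max load = 19

19


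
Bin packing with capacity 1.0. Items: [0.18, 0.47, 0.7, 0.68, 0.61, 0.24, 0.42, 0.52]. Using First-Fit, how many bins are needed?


Place items sequentially using First-Fit:
  Item 0.18 -> new Bin 1
  Item 0.47 -> Bin 1 (now 0.65)
  Item 0.7 -> new Bin 2
  Item 0.68 -> new Bin 3
  Item 0.61 -> new Bin 4
  Item 0.24 -> Bin 1 (now 0.89)
  Item 0.42 -> new Bin 5
  Item 0.52 -> Bin 5 (now 0.94)
Total bins used = 5

5


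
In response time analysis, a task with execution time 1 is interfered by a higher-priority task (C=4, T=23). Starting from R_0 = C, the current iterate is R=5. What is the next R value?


R_next = C + ceil(R_prev / T_hp) * C_hp
ceil(5 / 23) = ceil(0.2174) = 1
Interference = 1 * 4 = 4
R_next = 1 + 4 = 5
R_next = R_prev, so the iteration has converged (response time = 5).

5


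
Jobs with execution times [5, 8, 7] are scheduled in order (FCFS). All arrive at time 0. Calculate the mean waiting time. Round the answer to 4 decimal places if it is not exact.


FCFS order (as given): [5, 8, 7]
Waiting times:
  Job 1: wait = 0
  Job 2: wait = 5
  Job 3: wait = 13
Sum of waiting times = 18
Average waiting time = 18/3 = 6.0

6.0


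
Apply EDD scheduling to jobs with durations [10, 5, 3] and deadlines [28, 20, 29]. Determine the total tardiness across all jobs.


Sort by due date (EDD order): [(5, 20), (10, 28), (3, 29)]
Compute completion times and tardiness:
  Job 1: p=5, d=20, C=5, tardiness=max(0,5-20)=0
  Job 2: p=10, d=28, C=15, tardiness=max(0,15-28)=0
  Job 3: p=3, d=29, C=18, tardiness=max(0,18-29)=0
Total tardiness = 0

0


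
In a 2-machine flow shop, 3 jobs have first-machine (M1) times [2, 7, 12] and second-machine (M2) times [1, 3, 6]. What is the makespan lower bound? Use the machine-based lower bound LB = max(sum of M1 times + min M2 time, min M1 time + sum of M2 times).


LB1 = sum(M1 times) + min(M2 times) = 21 + 1 = 22
LB2 = min(M1 times) + sum(M2 times) = 2 + 10 = 12
Lower bound = max(LB1, LB2) = max(22, 12) = 22

22


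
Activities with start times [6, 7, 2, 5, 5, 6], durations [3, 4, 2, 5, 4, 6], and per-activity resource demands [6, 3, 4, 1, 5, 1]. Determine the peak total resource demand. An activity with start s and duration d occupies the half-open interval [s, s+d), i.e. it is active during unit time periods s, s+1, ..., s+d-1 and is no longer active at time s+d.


Each activity i is active on [start_i, start_i + duration_i).
Compute total resource usage per time slot:
  t=0: active resources = [], total = 0
  t=1: active resources = [], total = 0
  t=2: active resources = [4], total = 4
  t=3: active resources = [4], total = 4
  t=4: active resources = [], total = 0
  t=5: active resources = [1, 5], total = 6
  t=6: active resources = [6, 1, 5, 1], total = 13
  t=7: active resources = [6, 3, 1, 5, 1], total = 16
  t=8: active resources = [6, 3, 1, 5, 1], total = 16
  t=9: active resources = [3, 1, 1], total = 5
  t=10: active resources = [3, 1], total = 4
  t=11: active resources = [1], total = 1
Peak resource demand = 16

16


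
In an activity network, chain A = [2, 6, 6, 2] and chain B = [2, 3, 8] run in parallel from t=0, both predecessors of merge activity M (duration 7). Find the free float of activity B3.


ES(B3) = sum of predecessors on chain B = 5
EF(B3) = ES + duration = 5 + 8 = 13
Successor of B3 is M. ES(M) = max(sum(A), sum(B)) = max(16, 13) = 16
Free float = ES(successor) - EF(current) = 16 - 13 = 3

3


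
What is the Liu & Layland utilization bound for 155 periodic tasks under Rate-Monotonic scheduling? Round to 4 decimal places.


Compute 2^(1/155) = 1.0044819312
Subtract 1: 1.0044819312 - 1 = 0.0044819312
Multiply by n: 155 * 0.0044819312 = 0.6946993360
Round to 4 dp: 0.6947

0.6947


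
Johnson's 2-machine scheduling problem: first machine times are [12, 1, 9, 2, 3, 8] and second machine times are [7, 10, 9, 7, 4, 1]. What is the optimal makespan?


Apply Johnson's rule:
  Group 1 (a <= b): [(2, 1, 10), (4, 2, 7), (5, 3, 4), (3, 9, 9)]
  Group 2 (a > b): [(1, 12, 7), (6, 8, 1)]
Optimal job order: [2, 4, 5, 3, 1, 6]
Schedule:
  Job 2: M1 done at 1, M2 done at 11
  Job 4: M1 done at 3, M2 done at 18
  Job 5: M1 done at 6, M2 done at 22
  Job 3: M1 done at 15, M2 done at 31
  Job 1: M1 done at 27, M2 done at 38
  Job 6: M1 done at 35, M2 done at 39
Makespan = 39

39


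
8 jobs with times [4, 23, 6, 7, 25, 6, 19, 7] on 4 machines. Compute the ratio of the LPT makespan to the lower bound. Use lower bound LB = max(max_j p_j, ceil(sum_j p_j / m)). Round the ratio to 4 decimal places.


LPT order: [25, 23, 19, 7, 7, 6, 6, 4]
Machine loads after assignment: [25, 23, 25, 24]
LPT makespan = 25
Lower bound = max(max_job, ceil(total/4)) = max(25, 25) = 25
Ratio = 25 / 25 = 1.0

1.0


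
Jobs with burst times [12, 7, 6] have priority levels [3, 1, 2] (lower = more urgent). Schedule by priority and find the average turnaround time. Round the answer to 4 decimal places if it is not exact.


Sort by priority (ascending = highest first):
Order: [(1, 7), (2, 6), (3, 12)]
Completion times:
  Priority 1, burst=7, C=7
  Priority 2, burst=6, C=13
  Priority 3, burst=12, C=25
Average turnaround = 45/3 = 15.0

15.0


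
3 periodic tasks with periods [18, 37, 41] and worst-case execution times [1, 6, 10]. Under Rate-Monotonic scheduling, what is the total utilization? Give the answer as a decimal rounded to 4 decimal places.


Compute individual utilizations (exact fractions):
  Task 1: C/T = 1/18 (approx. 0.0556)
  Task 2: C/T = 6/37 (approx. 0.1622)
  Task 3: C/T = 10/41 (approx. 0.2439)
Total utilization U = 1/18 + 6/37 + 10/41 = 12605/27306
Rounded to 4 decimal places: U = 0.4616
RM (Liu & Layland) bound for 3 tasks = 0.779763; compare with U = 12605/27306 (approx. 0.461620)
U <= bound, so schedulable by RM sufficient condition.

0.4616


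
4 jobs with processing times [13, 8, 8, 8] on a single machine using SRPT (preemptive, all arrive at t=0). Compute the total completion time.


Since all jobs arrive at t=0, SRPT equals SPT ordering.
SPT order: [8, 8, 8, 13]
Completion times:
  Job 1: p=8, C=8
  Job 2: p=8, C=16
  Job 3: p=8, C=24
  Job 4: p=13, C=37
Total completion time = 8 + 16 + 24 + 37 = 85

85


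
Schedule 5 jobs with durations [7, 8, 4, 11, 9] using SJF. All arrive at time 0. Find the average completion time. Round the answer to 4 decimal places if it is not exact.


SJF order (ascending): [4, 7, 8, 9, 11]
Completion times:
  Job 1: burst=4, C=4
  Job 2: burst=7, C=11
  Job 3: burst=8, C=19
  Job 4: burst=9, C=28
  Job 5: burst=11, C=39
Average completion = 101/5 = 20.2

20.2


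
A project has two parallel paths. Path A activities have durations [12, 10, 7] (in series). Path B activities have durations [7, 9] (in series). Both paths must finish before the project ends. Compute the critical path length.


Path A total = 12 + 10 + 7 = 29
Path B total = 7 + 9 = 16
Critical path = longest path = max(29, 16) = 29

29


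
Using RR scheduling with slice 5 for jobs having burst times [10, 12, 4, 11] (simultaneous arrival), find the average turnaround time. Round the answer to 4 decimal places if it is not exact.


Time quantum = 5
Execution trace:
  J1 runs 5 units, time = 5
  J2 runs 5 units, time = 10
  J3 runs 4 units, time = 14
  J4 runs 5 units, time = 19
  J1 runs 5 units, time = 24
  J2 runs 5 units, time = 29
  J4 runs 5 units, time = 34
  J2 runs 2 units, time = 36
  J4 runs 1 units, time = 37
Finish times: [24, 36, 14, 37]
Average turnaround = 111/4 = 27.75

27.75


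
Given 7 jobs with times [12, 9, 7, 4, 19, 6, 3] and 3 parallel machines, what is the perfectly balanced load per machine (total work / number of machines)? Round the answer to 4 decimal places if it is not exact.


Total processing time = 12 + 9 + 7 + 4 + 19 + 6 + 3 = 60
Number of machines = 3
Ideal balanced load = 60 / 3 = 20.0

20.0


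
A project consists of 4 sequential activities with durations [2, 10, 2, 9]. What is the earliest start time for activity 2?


Activity 2 starts after activities 1 through 1 complete.
Predecessor durations: [2]
ES = 2 = 2

2


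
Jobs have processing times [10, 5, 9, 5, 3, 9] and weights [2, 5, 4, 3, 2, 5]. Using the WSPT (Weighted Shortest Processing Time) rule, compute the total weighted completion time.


Compute p/w ratios and sort ascending (WSPT): [(5, 5), (3, 2), (5, 3), (9, 5), (9, 4), (10, 2)]
Compute weighted completion times:
  Job (p=5,w=5): C=5, w*C=5*5=25
  Job (p=3,w=2): C=8, w*C=2*8=16
  Job (p=5,w=3): C=13, w*C=3*13=39
  Job (p=9,w=5): C=22, w*C=5*22=110
  Job (p=9,w=4): C=31, w*C=4*31=124
  Job (p=10,w=2): C=41, w*C=2*41=82
Total weighted completion time = 396

396


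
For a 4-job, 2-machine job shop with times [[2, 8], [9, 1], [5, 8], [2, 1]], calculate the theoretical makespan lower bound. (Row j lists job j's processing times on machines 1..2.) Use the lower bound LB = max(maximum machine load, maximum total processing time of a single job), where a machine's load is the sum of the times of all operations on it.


Machine loads:
  Machine 1: 2 + 9 + 5 + 2 = 18
  Machine 2: 8 + 1 + 8 + 1 = 18
Max machine load = 18
Job totals:
  Job 1: 10
  Job 2: 10
  Job 3: 13
  Job 4: 3
Max job total = 13
Lower bound = max(18, 13) = 18

18


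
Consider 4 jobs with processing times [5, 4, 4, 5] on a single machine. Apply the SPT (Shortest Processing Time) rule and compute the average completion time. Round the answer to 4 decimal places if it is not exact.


Sort jobs by processing time (SPT order): [4, 4, 5, 5]
Compute completion times sequentially:
  Job 1: processing = 4, completes at 4
  Job 2: processing = 4, completes at 8
  Job 3: processing = 5, completes at 13
  Job 4: processing = 5, completes at 18
Sum of completion times = 43
Average completion time = 43/4 = 10.75

10.75


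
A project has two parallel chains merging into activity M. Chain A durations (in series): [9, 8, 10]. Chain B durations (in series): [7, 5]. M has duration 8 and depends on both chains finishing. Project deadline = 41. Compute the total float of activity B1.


Forward pass: ES(B1) = sum of predecessors on chain B = 0
EF = ES + duration = 0 + 7 = 7
Backward pass: LF(M) = deadline = 41; LS(M) = 41 - 8 = 33
LF(B1) = LS(M) - sum(successors on chain B) = 33 - 5 = 28
LS = LF - duration = 28 - 7 = 21
Total float = LS - ES = 21 - 0 = 21

21
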